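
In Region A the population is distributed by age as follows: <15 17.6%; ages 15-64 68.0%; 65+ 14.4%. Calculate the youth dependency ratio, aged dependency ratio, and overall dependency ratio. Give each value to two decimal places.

Youth dependency ratio = 17.6 / 68.0 × 100 = 25.88
Old-age dependency ratio = 14.4 / 68.0 × 100 = 21.18
Total dependency ratio = (17.6 + 14.4) / 68.0 × 100 = 32.0 / 68.0 × 100 = 47.06

Youth dependency ratio: 25.88
Old-age dependency ratio: 21.18
Total dependency ratio: 47.06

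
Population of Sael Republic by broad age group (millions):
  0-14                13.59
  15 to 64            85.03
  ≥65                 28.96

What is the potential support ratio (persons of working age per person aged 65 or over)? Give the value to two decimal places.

Potential support ratio: 2.94

Potential support ratio = 85.03 / 28.96 = 2.94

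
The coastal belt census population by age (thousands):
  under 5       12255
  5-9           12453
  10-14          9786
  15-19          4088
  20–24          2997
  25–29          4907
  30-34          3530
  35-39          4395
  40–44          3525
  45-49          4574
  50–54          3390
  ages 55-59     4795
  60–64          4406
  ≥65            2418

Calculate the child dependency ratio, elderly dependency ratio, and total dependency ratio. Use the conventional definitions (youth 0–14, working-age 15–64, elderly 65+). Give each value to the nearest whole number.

0–14: 12255 + 12453 + 9786 = 34494
15–64: 4088 + 2997 + 4907 + 3530 + 4395 + 3525 + 4574 + 3390 + 4795 + 4406 = 40607
65+: 2418
Youth dependency ratio = 34494 / 40607 × 100 = 85
Old-age dependency ratio = 2418 / 40607 × 100 = 6
Total dependency ratio = (34494 + 2418) / 40607 × 100 = 36912 / 40607 × 100 = 91

Youth dependency ratio: 85
Old-age dependency ratio: 6
Total dependency ratio: 91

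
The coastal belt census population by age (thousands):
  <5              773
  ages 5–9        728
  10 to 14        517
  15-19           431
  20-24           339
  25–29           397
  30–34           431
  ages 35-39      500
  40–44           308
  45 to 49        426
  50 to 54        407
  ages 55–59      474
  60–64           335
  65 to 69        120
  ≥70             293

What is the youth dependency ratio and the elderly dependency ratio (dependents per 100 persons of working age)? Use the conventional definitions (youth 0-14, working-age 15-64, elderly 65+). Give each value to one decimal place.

0–14: 773 + 728 + 517 = 2018
15–64: 431 + 339 + 397 + 431 + 500 + 308 + 426 + 407 + 474 + 335 = 4048
65+: 120 + 293 = 413
Youth dependency ratio = 2018 / 4048 × 100 = 49.9
Old-age dependency ratio = 413 / 4048 × 100 = 10.2

Youth dependency ratio: 49.9
Old-age dependency ratio: 10.2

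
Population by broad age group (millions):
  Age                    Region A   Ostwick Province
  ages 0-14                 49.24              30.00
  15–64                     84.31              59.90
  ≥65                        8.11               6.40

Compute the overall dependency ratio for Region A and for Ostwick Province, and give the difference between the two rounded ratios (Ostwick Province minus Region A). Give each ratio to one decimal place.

Region A: 68.0
Ostwick Province: 60.8
Difference: -7.2

Region A: (49.24 + 8.11) / 84.31 × 100 = 57.35 / 84.31 × 100 = 68.0
Ostwick Province: (30.00 + 6.40) / 59.90 × 100 = 36.40 / 59.90 × 100 = 60.8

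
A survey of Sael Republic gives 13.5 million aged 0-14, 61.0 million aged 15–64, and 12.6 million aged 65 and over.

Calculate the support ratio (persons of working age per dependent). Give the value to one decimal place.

Support ratio = 61.0 / (13.5 + 12.6) = 61.0 / 26.1 = 2.3

Support ratio: 2.3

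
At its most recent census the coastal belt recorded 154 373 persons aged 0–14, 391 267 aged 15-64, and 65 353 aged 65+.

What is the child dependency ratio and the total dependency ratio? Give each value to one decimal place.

Youth dependency ratio = 154 373 / 391 267 × 100 = 39.5
Total dependency ratio = (154 373 + 65 353) / 391 267 × 100 = 219 726 / 391 267 × 100 = 56.2

Youth dependency ratio: 39.5
Total dependency ratio: 56.2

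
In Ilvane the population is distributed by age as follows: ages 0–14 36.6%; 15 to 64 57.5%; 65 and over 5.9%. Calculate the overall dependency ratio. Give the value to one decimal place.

Total dependency ratio: 73.9

Total dependency ratio = (36.6 + 5.9) / 57.5 × 100 = 42.5 / 57.5 × 100 = 73.9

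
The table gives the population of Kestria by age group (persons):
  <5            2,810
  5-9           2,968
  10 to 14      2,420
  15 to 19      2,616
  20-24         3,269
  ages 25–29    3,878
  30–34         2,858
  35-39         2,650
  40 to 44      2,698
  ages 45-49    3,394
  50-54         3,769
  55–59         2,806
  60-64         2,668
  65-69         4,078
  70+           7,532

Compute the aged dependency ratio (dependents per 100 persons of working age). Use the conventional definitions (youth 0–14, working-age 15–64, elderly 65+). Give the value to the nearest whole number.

0–14: 2,810 + 2,968 + 2,420 = 8,198
15–64: 2,616 + 3,269 + 3,878 + 2,858 + 2,650 + 2,698 + 3,394 + 3,769 + 2,806 + 2,668 = 30,606
65+: 4,078 + 7,532 = 11,610
Old-age dependency ratio = 11,610 / 30,606 × 100 = 38

Old-age dependency ratio: 38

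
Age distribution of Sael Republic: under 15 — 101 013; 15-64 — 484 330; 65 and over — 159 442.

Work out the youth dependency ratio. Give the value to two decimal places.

Youth dependency ratio = 101 013 / 484 330 × 100 = 20.86

Youth dependency ratio: 20.86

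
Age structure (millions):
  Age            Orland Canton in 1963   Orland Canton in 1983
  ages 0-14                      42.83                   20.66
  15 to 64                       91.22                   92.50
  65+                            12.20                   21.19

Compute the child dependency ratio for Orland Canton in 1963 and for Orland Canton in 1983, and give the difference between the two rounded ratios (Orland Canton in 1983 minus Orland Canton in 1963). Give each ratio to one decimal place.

Orland Canton in 1963: 47.0
Orland Canton in 1983: 22.3
Difference: -24.7

Orland Canton in 1963: 42.83 / 91.22 × 100 = 47.0
Orland Canton in 1983: 20.66 / 92.50 × 100 = 22.3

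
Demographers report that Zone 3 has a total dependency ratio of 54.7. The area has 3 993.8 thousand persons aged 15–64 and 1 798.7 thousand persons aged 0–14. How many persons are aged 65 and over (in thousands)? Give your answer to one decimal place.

Aged 65 and over: 385.9

Total dependency ratio = (youth + elderly) / working-age × 100
54.7 = (1 798.7 + E) / 3 993.8 × 100
⇒ 385.9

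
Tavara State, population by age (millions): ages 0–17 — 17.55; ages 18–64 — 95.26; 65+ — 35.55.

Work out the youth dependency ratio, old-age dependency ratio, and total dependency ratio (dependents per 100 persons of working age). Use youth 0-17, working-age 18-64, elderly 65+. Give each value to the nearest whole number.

Youth dependency ratio = 17.55 / 95.26 × 100 = 18
Old-age dependency ratio = 35.55 / 95.26 × 100 = 37
Total dependency ratio = (17.55 + 35.55) / 95.26 × 100 = 53.10 / 95.26 × 100 = 56

Youth dependency ratio: 18
Old-age dependency ratio: 37
Total dependency ratio: 56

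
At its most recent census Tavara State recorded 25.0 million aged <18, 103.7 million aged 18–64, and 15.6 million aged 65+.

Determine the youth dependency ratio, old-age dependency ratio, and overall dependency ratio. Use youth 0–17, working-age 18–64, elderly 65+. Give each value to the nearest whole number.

Youth dependency ratio: 24
Old-age dependency ratio: 15
Total dependency ratio: 39

Youth dependency ratio = 25.0 / 103.7 × 100 = 24
Old-age dependency ratio = 15.6 / 103.7 × 100 = 15
Total dependency ratio = (25.0 + 15.6) / 103.7 × 100 = 40.6 / 103.7 × 100 = 39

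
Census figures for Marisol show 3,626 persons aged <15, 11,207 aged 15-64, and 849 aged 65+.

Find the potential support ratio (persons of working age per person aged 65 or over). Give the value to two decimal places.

Potential support ratio = 11,207 / 849 = 13.20

Potential support ratio: 13.20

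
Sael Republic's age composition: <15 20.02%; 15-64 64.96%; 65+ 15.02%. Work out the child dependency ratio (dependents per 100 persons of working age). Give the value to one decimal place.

Youth dependency ratio: 30.8

Youth dependency ratio = 20.02 / 64.96 × 100 = 30.8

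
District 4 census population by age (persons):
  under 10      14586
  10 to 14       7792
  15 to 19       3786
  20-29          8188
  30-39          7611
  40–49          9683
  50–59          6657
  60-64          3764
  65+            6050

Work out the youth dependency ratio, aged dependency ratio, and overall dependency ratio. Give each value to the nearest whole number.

0–14: 14586 + 7792 = 22378
15–64: 3786 + 8188 + 7611 + 9683 + 6657 + 3764 = 39689
65+: 6050
Youth dependency ratio = 22378 / 39689 × 100 = 56
Old-age dependency ratio = 6050 / 39689 × 100 = 15
Total dependency ratio = (22378 + 6050) / 39689 × 100 = 28428 / 39689 × 100 = 72

Youth dependency ratio: 56
Old-age dependency ratio: 15
Total dependency ratio: 72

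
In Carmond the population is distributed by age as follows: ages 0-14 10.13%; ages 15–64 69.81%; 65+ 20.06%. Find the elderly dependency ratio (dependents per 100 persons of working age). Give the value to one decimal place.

Old-age dependency ratio = 20.06 / 69.81 × 100 = 28.7

Old-age dependency ratio: 28.7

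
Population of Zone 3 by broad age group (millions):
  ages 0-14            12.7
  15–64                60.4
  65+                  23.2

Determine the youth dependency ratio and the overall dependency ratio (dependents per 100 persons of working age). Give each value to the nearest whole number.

Youth dependency ratio = 12.7 / 60.4 × 100 = 21
Total dependency ratio = (12.7 + 23.2) / 60.4 × 100 = 35.9 / 60.4 × 100 = 59

Youth dependency ratio: 21
Total dependency ratio: 59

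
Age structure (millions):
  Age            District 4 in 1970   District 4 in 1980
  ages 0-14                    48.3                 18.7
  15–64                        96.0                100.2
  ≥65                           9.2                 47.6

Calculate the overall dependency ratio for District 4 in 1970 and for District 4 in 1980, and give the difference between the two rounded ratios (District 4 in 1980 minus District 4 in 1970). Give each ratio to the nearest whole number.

District 4 in 1970: 60
District 4 in 1980: 66
Difference: +6

District 4 in 1970: (48.3 + 9.2) / 96.0 × 100 = 57.5 / 96.0 × 100 = 60
District 4 in 1980: (18.7 + 47.6) / 100.2 × 100 = 66.3 / 100.2 × 100 = 66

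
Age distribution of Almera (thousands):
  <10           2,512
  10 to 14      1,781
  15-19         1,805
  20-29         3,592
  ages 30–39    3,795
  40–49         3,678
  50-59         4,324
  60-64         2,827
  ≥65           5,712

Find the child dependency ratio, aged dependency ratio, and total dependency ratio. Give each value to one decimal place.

0–14: 2,512 + 1,781 = 4,293
15–64: 1,805 + 3,592 + 3,795 + 3,678 + 4,324 + 2,827 = 20,021
65+: 5,712
Youth dependency ratio = 4,293 / 20,021 × 100 = 21.4
Old-age dependency ratio = 5,712 / 20,021 × 100 = 28.5
Total dependency ratio = (4,293 + 5,712) / 20,021 × 100 = 10,005 / 20,021 × 100 = 50.0

Youth dependency ratio: 21.4
Old-age dependency ratio: 28.5
Total dependency ratio: 50.0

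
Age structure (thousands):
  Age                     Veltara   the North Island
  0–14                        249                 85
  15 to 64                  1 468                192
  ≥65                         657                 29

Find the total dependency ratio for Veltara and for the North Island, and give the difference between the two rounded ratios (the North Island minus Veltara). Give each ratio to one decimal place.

Veltara: 61.7
the North Island: 59.4
Difference: -2.3

Veltara: (249 + 657) / 1 468 × 100 = 906 / 1 468 × 100 = 61.7
the North Island: (85 + 29) / 192 × 100 = 114 / 192 × 100 = 59.4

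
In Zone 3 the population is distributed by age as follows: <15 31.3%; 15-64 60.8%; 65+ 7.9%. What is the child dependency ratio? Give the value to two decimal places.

Youth dependency ratio: 51.48

Youth dependency ratio = 31.3 / 60.8 × 100 = 51.48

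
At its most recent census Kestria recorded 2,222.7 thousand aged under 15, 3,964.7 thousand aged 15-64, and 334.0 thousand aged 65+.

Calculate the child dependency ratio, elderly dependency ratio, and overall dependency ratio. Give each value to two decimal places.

Youth dependency ratio: 56.06
Old-age dependency ratio: 8.42
Total dependency ratio: 64.49

Youth dependency ratio = 2,222.7 / 3,964.7 × 100 = 56.06
Old-age dependency ratio = 334.0 / 3,964.7 × 100 = 8.42
Total dependency ratio = (2,222.7 + 334.0) / 3,964.7 × 100 = 2,556.7 / 3,964.7 × 100 = 64.49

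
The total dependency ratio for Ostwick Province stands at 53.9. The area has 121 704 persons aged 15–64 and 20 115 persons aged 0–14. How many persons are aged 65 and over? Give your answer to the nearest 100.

Aged 65 and over: 45 500

Total dependency ratio = (youth + elderly) / working-age × 100
53.9 = (20 115 + E) / 121 704 × 100
⇒ 45 500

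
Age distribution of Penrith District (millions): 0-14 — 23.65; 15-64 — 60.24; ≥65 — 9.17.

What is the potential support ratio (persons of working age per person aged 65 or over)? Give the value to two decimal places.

Potential support ratio: 6.57

Potential support ratio = 60.24 / 9.17 = 6.57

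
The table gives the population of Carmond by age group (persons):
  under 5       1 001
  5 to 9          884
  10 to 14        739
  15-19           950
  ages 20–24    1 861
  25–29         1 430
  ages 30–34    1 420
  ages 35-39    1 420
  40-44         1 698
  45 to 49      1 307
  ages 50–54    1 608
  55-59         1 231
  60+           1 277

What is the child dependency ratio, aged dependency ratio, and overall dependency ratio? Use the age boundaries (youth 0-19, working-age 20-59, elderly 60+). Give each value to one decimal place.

Youth dependency ratio: 29.8
Old-age dependency ratio: 10.7
Total dependency ratio: 40.5

0–19: 1 001 + 884 + 739 + 950 = 3 574
20–59: 1 861 + 1 430 + 1 420 + 1 420 + 1 698 + 1 307 + 1 608 + 1 231 = 11 975
60+: 1 277
Youth dependency ratio = 3 574 / 11 975 × 100 = 29.8
Old-age dependency ratio = 1 277 / 11 975 × 100 = 10.7
Total dependency ratio = (3 574 + 1 277) / 11 975 × 100 = 4 851 / 11 975 × 100 = 40.5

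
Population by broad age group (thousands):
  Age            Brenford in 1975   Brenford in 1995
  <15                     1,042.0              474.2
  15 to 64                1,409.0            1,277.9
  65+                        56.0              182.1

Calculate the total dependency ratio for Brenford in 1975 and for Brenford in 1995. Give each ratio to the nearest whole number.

Brenford in 1975: (1,042.0 + 56.0) / 1,409.0 × 100 = 1,098.0 / 1,409.0 × 100 = 78
Brenford in 1995: (474.2 + 182.1) / 1,277.9 × 100 = 656.3 / 1,277.9 × 100 = 51

Brenford in 1975: 78
Brenford in 1995: 51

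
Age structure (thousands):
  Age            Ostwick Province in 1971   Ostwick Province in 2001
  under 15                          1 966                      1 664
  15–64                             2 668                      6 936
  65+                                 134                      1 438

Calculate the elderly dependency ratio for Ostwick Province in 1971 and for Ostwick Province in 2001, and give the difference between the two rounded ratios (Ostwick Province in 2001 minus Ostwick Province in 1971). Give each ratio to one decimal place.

Ostwick Province in 1971: 5.0
Ostwick Province in 2001: 20.7
Difference: +15.7

Ostwick Province in 1971: 134 / 2 668 × 100 = 5.0
Ostwick Province in 2001: 1 438 / 6 936 × 100 = 20.7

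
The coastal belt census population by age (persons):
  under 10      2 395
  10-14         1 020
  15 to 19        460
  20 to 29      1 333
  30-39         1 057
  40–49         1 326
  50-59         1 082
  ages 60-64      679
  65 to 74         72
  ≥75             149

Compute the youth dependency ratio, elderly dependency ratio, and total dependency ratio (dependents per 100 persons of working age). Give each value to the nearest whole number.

Youth dependency ratio: 58
Old-age dependency ratio: 4
Total dependency ratio: 61

0–14: 2 395 + 1 020 = 3 415
15–64: 460 + 1 333 + 1 057 + 1 326 + 1 082 + 679 = 5 937
65+: 72 + 149 = 221
Youth dependency ratio = 3 415 / 5 937 × 100 = 58
Old-age dependency ratio = 221 / 5 937 × 100 = 4
Total dependency ratio = (3 415 + 221) / 5 937 × 100 = 3 636 / 5 937 × 100 = 61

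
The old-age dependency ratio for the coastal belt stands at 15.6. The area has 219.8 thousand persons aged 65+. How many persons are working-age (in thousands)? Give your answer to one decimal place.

Working-age: 1 409.0

Old-age dependency ratio = elderly / working-age × 100
15.6 = 219.8 / W × 100
⇒ 1 409.0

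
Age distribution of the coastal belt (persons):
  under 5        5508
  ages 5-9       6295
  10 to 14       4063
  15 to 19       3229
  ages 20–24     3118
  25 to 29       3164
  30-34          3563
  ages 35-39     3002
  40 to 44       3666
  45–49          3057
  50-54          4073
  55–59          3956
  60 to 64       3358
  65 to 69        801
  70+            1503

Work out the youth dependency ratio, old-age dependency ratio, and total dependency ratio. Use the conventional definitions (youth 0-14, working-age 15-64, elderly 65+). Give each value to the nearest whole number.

Youth dependency ratio: 46
Old-age dependency ratio: 7
Total dependency ratio: 53

0–14: 5508 + 6295 + 4063 = 15866
15–64: 3229 + 3118 + 3164 + 3563 + 3002 + 3666 + 3057 + 4073 + 3956 + 3358 = 34186
65+: 801 + 1503 = 2304
Youth dependency ratio = 15866 / 34186 × 100 = 46
Old-age dependency ratio = 2304 / 34186 × 100 = 7
Total dependency ratio = (15866 + 2304) / 34186 × 100 = 18170 / 34186 × 100 = 53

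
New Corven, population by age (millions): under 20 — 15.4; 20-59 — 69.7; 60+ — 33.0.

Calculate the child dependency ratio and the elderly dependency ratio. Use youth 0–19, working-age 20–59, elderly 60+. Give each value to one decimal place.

Youth dependency ratio: 22.1
Old-age dependency ratio: 47.3

Youth dependency ratio = 15.4 / 69.7 × 100 = 22.1
Old-age dependency ratio = 33.0 / 69.7 × 100 = 47.3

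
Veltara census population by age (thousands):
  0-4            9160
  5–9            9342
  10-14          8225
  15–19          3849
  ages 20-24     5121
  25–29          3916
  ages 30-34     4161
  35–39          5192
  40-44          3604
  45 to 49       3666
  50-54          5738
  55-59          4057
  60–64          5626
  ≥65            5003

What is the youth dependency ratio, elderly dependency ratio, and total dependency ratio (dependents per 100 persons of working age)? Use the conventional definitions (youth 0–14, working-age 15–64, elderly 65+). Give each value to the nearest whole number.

0–14: 9160 + 9342 + 8225 = 26727
15–64: 3849 + 5121 + 3916 + 4161 + 5192 + 3604 + 3666 + 5738 + 4057 + 5626 = 44930
65+: 5003
Youth dependency ratio = 26727 / 44930 × 100 = 59
Old-age dependency ratio = 5003 / 44930 × 100 = 11
Total dependency ratio = (26727 + 5003) / 44930 × 100 = 31730 / 44930 × 100 = 71

Youth dependency ratio: 59
Old-age dependency ratio: 11
Total dependency ratio: 71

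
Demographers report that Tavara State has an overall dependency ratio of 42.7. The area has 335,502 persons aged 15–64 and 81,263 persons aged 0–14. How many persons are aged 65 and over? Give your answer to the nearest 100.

Total dependency ratio = (youth + elderly) / working-age × 100
42.7 = (81,263 + E) / 335,502 × 100
⇒ 62,000

Aged 65 and over: 62,000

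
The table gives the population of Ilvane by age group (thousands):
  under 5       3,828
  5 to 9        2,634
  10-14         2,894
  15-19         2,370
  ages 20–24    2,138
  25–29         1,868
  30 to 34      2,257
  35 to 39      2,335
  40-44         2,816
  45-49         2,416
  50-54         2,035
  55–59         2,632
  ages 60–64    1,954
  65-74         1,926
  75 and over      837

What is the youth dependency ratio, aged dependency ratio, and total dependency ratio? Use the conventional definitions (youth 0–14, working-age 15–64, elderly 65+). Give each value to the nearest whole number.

Youth dependency ratio: 41
Old-age dependency ratio: 12
Total dependency ratio: 53

0–14: 3,828 + 2,634 + 2,894 = 9,356
15–64: 2,370 + 2,138 + 1,868 + 2,257 + 2,335 + 2,816 + 2,416 + 2,035 + 2,632 + 1,954 = 22,821
65+: 1,926 + 837 = 2,763
Youth dependency ratio = 9,356 / 22,821 × 100 = 41
Old-age dependency ratio = 2,763 / 22,821 × 100 = 12
Total dependency ratio = (9,356 + 2,763) / 22,821 × 100 = 12,119 / 22,821 × 100 = 53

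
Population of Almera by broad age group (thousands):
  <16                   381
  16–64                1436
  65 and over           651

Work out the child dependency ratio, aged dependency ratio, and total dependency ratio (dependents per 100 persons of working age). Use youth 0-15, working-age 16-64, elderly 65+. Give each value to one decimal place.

Youth dependency ratio: 26.5
Old-age dependency ratio: 45.3
Total dependency ratio: 71.9

Youth dependency ratio = 381 / 1436 × 100 = 26.5
Old-age dependency ratio = 651 / 1436 × 100 = 45.3
Total dependency ratio = (381 + 651) / 1436 × 100 = 1032 / 1436 × 100 = 71.9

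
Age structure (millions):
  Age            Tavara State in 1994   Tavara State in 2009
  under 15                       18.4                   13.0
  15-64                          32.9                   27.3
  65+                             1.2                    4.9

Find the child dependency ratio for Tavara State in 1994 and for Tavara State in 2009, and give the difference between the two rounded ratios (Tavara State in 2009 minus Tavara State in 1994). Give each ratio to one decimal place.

Tavara State in 1994: 18.4 / 32.9 × 100 = 55.9
Tavara State in 2009: 13.0 / 27.3 × 100 = 47.6

Tavara State in 1994: 55.9
Tavara State in 2009: 47.6
Difference: -8.3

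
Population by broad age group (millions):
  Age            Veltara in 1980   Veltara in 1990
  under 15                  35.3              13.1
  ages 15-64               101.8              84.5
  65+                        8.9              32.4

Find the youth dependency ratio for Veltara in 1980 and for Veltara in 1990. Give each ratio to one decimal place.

Veltara in 1980: 35.3 / 101.8 × 100 = 34.7
Veltara in 1990: 13.1 / 84.5 × 100 = 15.5

Veltara in 1980: 34.7
Veltara in 1990: 15.5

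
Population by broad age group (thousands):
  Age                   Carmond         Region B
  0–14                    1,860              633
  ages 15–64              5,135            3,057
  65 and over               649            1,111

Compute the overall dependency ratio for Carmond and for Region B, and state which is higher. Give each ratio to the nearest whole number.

Carmond: (1,860 + 649) / 5,135 × 100 = 2,509 / 5,135 × 100 = 49
Region B: (633 + 1,111) / 3,057 × 100 = 1,744 / 3,057 × 100 = 57

Carmond: 49
Region B: 57
Higher: Region B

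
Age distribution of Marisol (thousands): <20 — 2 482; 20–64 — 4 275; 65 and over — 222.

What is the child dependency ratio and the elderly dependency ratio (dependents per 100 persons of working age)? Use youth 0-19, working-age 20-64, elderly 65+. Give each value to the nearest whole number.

Youth dependency ratio: 58
Old-age dependency ratio: 5

Youth dependency ratio = 2 482 / 4 275 × 100 = 58
Old-age dependency ratio = 222 / 4 275 × 100 = 5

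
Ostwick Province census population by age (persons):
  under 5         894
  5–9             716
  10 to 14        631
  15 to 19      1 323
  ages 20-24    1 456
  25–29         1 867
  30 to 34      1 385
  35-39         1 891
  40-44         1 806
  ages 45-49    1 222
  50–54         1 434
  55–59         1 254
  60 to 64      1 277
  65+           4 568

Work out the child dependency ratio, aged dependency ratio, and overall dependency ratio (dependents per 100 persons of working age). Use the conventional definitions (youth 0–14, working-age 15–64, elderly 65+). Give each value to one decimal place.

0–14: 894 + 716 + 631 = 2 241
15–64: 1 323 + 1 456 + 1 867 + 1 385 + 1 891 + 1 806 + 1 222 + 1 434 + 1 254 + 1 277 = 14 915
65+: 4 568
Youth dependency ratio = 2 241 / 14 915 × 100 = 15.0
Old-age dependency ratio = 4 568 / 14 915 × 100 = 30.6
Total dependency ratio = (2 241 + 4 568) / 14 915 × 100 = 6 809 / 14 915 × 100 = 45.7

Youth dependency ratio: 15.0
Old-age dependency ratio: 30.6
Total dependency ratio: 45.7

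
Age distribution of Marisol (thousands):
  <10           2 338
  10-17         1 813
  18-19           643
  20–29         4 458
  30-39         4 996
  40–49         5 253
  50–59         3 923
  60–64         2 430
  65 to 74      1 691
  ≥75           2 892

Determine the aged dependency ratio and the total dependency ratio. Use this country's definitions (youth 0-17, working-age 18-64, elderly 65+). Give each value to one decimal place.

0–17: 2 338 + 1 813 = 4 151
18–64: 643 + 4 458 + 4 996 + 5 253 + 3 923 + 2 430 = 21 703
65+: 1 691 + 2 892 = 4 583
Old-age dependency ratio = 4 583 / 21 703 × 100 = 21.1
Total dependency ratio = (4 151 + 4 583) / 21 703 × 100 = 8 734 / 21 703 × 100 = 40.2

Old-age dependency ratio: 21.1
Total dependency ratio: 40.2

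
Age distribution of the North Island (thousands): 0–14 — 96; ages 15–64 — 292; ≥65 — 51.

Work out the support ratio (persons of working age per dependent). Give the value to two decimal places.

Support ratio = 292 / (96 + 51) = 292 / 147 = 1.99

Support ratio: 1.99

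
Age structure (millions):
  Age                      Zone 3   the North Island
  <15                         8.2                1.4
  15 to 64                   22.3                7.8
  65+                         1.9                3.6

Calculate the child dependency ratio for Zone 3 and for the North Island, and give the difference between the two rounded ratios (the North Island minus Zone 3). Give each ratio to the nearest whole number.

Zone 3: 8.2 / 22.3 × 100 = 37
the North Island: 1.4 / 7.8 × 100 = 18

Zone 3: 37
the North Island: 18
Difference: -19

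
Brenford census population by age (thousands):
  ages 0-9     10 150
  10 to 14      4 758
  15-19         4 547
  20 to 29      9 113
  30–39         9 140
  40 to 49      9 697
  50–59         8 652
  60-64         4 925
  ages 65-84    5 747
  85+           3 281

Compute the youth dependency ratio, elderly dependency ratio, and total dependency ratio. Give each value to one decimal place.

0–14: 10 150 + 4 758 = 14 908
15–64: 4 547 + 9 113 + 9 140 + 9 697 + 8 652 + 4 925 = 46 074
65+: 5 747 + 3 281 = 9 028
Youth dependency ratio = 14 908 / 46 074 × 100 = 32.4
Old-age dependency ratio = 9 028 / 46 074 × 100 = 19.6
Total dependency ratio = (14 908 + 9 028) / 46 074 × 100 = 23 936 / 46 074 × 100 = 52.0

Youth dependency ratio: 32.4
Old-age dependency ratio: 19.6
Total dependency ratio: 52.0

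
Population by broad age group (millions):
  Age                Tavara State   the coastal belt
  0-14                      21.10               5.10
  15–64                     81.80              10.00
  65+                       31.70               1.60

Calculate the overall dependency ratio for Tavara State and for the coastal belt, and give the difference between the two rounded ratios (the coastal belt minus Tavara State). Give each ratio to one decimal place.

Tavara State: (21.10 + 31.70) / 81.80 × 100 = 52.80 / 81.80 × 100 = 64.5
the coastal belt: (5.10 + 1.60) / 10.00 × 100 = 6.70 / 10.00 × 100 = 67.0

Tavara State: 64.5
the coastal belt: 67.0
Difference: +2.5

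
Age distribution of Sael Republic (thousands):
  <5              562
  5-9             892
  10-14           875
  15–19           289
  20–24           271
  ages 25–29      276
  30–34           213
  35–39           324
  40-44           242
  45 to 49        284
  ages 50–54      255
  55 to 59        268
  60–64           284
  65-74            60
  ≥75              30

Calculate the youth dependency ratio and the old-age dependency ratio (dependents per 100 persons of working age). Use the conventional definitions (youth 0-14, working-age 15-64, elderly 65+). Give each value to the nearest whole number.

0–14: 562 + 892 + 875 = 2329
15–64: 289 + 271 + 276 + 213 + 324 + 242 + 284 + 255 + 268 + 284 = 2706
65+: 60 + 30 = 90
Youth dependency ratio = 2329 / 2706 × 100 = 86
Old-age dependency ratio = 90 / 2706 × 100 = 3

Youth dependency ratio: 86
Old-age dependency ratio: 3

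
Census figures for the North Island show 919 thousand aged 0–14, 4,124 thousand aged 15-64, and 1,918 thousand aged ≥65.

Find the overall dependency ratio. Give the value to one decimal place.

Total dependency ratio = (919 + 1,918) / 4,124 × 100 = 2,837 / 4,124 × 100 = 68.8

Total dependency ratio: 68.8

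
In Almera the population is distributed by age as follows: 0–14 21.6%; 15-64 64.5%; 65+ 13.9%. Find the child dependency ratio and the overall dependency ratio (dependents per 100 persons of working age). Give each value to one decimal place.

Youth dependency ratio: 33.5
Total dependency ratio: 55.0

Youth dependency ratio = 21.6 / 64.5 × 100 = 33.5
Total dependency ratio = (21.6 + 13.9) / 64.5 × 100 = 35.5 / 64.5 × 100 = 55.0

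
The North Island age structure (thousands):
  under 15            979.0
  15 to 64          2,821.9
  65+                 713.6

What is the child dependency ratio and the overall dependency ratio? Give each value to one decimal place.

Youth dependency ratio: 34.7
Total dependency ratio: 60.0

Youth dependency ratio = 979.0 / 2,821.9 × 100 = 34.7
Total dependency ratio = (979.0 + 713.6) / 2,821.9 × 100 = 1,692.6 / 2,821.9 × 100 = 60.0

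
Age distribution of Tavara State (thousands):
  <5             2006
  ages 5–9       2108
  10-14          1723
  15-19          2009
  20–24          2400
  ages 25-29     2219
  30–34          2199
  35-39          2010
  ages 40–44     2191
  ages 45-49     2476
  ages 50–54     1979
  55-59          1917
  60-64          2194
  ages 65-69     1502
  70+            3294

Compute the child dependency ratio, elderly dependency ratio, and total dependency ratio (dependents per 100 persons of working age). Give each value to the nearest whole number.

Youth dependency ratio: 27
Old-age dependency ratio: 22
Total dependency ratio: 49

0–14: 2006 + 2108 + 1723 = 5837
15–64: 2009 + 2400 + 2219 + 2199 + 2010 + 2191 + 2476 + 1979 + 1917 + 2194 = 21594
65+: 1502 + 3294 = 4796
Youth dependency ratio = 5837 / 21594 × 100 = 27
Old-age dependency ratio = 4796 / 21594 × 100 = 22
Total dependency ratio = (5837 + 4796) / 21594 × 100 = 10633 / 21594 × 100 = 49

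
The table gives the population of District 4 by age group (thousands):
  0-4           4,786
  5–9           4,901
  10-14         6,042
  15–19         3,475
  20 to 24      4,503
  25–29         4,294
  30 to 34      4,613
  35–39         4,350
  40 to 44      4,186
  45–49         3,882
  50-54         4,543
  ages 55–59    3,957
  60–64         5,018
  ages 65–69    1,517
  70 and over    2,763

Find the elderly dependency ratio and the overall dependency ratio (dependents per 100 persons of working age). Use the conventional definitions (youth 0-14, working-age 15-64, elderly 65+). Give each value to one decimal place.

Old-age dependency ratio: 10.0
Total dependency ratio: 46.7

0–14: 4,786 + 4,901 + 6,042 = 15,729
15–64: 3,475 + 4,503 + 4,294 + 4,613 + 4,350 + 4,186 + 3,882 + 4,543 + 3,957 + 5,018 = 42,821
65+: 1,517 + 2,763 = 4,280
Old-age dependency ratio = 4,280 / 42,821 × 100 = 10.0
Total dependency ratio = (15,729 + 4,280) / 42,821 × 100 = 20,009 / 42,821 × 100 = 46.7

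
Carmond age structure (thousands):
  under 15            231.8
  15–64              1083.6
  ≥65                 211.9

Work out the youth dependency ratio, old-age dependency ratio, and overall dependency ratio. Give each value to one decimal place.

Youth dependency ratio = 231.8 / 1083.6 × 100 = 21.4
Old-age dependency ratio = 211.9 / 1083.6 × 100 = 19.6
Total dependency ratio = (231.8 + 211.9) / 1083.6 × 100 = 443.7 / 1083.6 × 100 = 40.9

Youth dependency ratio: 21.4
Old-age dependency ratio: 19.6
Total dependency ratio: 40.9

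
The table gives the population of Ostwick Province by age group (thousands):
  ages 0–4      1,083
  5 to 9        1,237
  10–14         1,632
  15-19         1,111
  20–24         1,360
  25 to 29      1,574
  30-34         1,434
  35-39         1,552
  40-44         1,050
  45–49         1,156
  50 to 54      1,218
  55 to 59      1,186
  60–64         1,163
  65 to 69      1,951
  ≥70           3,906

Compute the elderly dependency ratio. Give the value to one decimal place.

0–14: 1,083 + 1,237 + 1,632 = 3,952
15–64: 1,111 + 1,360 + 1,574 + 1,434 + 1,552 + 1,050 + 1,156 + 1,218 + 1,186 + 1,163 = 12,804
65+: 1,951 + 3,906 = 5,857
Old-age dependency ratio = 5,857 / 12,804 × 100 = 45.7

Old-age dependency ratio: 45.7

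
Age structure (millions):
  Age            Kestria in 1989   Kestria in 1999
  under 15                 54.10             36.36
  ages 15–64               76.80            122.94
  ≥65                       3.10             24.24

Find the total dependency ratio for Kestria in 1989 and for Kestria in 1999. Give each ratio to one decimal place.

Kestria in 1989: 74.5
Kestria in 1999: 49.3

Kestria in 1989: (54.10 + 3.10) / 76.80 × 100 = 57.20 / 76.80 × 100 = 74.5
Kestria in 1999: (36.36 + 24.24) / 122.94 × 100 = 60.60 / 122.94 × 100 = 49.3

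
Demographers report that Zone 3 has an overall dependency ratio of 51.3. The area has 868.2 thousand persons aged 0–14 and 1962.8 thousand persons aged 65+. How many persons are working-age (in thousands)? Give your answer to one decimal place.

Working-age: 5518.5

Total dependency ratio = (youth + elderly) / working-age × 100
51.3 = (868.2 + 1962.8) / W × 100
⇒ 5518.5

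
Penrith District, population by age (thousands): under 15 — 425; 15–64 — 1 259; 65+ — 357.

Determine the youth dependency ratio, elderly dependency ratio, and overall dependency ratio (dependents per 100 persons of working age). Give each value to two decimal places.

Youth dependency ratio: 33.76
Old-age dependency ratio: 28.36
Total dependency ratio: 62.11

Youth dependency ratio = 425 / 1 259 × 100 = 33.76
Old-age dependency ratio = 357 / 1 259 × 100 = 28.36
Total dependency ratio = (425 + 357) / 1 259 × 100 = 782 / 1 259 × 100 = 62.11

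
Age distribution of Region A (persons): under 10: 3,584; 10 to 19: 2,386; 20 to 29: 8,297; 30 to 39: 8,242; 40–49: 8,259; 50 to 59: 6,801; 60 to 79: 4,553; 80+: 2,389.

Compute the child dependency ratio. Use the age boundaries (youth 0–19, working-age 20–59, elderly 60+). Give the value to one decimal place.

0–19: 3,584 + 2,386 = 5,970
20–59: 8,297 + 8,242 + 8,259 + 6,801 = 31,599
60+: 4,553 + 2,389 = 6,942
Youth dependency ratio = 5,970 / 31,599 × 100 = 18.9

Youth dependency ratio: 18.9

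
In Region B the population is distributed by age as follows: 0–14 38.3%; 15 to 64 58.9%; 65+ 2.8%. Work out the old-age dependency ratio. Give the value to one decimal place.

Old-age dependency ratio: 4.8

Old-age dependency ratio = 2.8 / 58.9 × 100 = 4.8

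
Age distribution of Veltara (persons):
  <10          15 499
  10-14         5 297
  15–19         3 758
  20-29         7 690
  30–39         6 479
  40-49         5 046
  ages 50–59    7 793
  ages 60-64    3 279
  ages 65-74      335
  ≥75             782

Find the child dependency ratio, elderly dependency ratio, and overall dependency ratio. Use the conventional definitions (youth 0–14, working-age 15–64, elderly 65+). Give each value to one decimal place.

Youth dependency ratio: 61.1
Old-age dependency ratio: 3.3
Total dependency ratio: 64.4

0–14: 15 499 + 5 297 = 20 796
15–64: 3 758 + 7 690 + 6 479 + 5 046 + 7 793 + 3 279 = 34 045
65+: 335 + 782 = 1 117
Youth dependency ratio = 20 796 / 34 045 × 100 = 61.1
Old-age dependency ratio = 1 117 / 34 045 × 100 = 3.3
Total dependency ratio = (20 796 + 1 117) / 34 045 × 100 = 21 913 / 34 045 × 100 = 64.4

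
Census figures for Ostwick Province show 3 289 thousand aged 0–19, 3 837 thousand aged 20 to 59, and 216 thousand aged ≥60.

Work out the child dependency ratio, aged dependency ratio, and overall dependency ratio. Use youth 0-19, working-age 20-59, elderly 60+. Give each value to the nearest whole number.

Youth dependency ratio = 3 289 / 3 837 × 100 = 86
Old-age dependency ratio = 216 / 3 837 × 100 = 6
Total dependency ratio = (3 289 + 216) / 3 837 × 100 = 3 505 / 3 837 × 100 = 91

Youth dependency ratio: 86
Old-age dependency ratio: 6
Total dependency ratio: 91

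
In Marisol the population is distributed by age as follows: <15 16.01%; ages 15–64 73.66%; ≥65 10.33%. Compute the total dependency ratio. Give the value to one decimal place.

Total dependency ratio: 35.8

Total dependency ratio = (16.01 + 10.33) / 73.66 × 100 = 26.34 / 73.66 × 100 = 35.8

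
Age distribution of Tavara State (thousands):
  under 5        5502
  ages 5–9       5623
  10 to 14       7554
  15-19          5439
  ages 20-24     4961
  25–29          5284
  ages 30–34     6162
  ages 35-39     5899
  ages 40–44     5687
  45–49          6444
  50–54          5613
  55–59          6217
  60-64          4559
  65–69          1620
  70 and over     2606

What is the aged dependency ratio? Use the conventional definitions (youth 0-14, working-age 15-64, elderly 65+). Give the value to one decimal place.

Old-age dependency ratio: 7.5

0–14: 5502 + 5623 + 7554 = 18679
15–64: 5439 + 4961 + 5284 + 6162 + 5899 + 5687 + 6444 + 5613 + 6217 + 4559 = 56265
65+: 1620 + 2606 = 4226
Old-age dependency ratio = 4226 / 56265 × 100 = 7.5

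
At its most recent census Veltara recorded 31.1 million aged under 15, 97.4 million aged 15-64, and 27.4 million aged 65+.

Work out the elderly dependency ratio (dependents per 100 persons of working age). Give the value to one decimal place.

Old-age dependency ratio: 28.1

Old-age dependency ratio = 27.4 / 97.4 × 100 = 28.1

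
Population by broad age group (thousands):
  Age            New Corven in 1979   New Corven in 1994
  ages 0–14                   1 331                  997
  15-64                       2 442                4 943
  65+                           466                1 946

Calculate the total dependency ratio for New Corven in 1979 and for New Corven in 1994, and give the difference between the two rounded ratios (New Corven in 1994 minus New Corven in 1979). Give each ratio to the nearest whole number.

New Corven in 1979: (1 331 + 466) / 2 442 × 100 = 1 797 / 2 442 × 100 = 74
New Corven in 1994: (997 + 1 946) / 4 943 × 100 = 2 943 / 4 943 × 100 = 60

New Corven in 1979: 74
New Corven in 1994: 60
Difference: -14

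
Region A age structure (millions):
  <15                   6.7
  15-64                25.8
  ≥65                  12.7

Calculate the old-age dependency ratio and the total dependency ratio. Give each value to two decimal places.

Old-age dependency ratio = 12.7 / 25.8 × 100 = 49.22
Total dependency ratio = (6.7 + 12.7) / 25.8 × 100 = 19.4 / 25.8 × 100 = 75.19

Old-age dependency ratio: 49.22
Total dependency ratio: 75.19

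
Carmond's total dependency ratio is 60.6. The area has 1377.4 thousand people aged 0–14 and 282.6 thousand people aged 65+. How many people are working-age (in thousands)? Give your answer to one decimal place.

Working-age: 2739.3

Total dependency ratio = (youth + elderly) / working-age × 100
60.6 = (1377.4 + 282.6) / W × 100
⇒ 2739.3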